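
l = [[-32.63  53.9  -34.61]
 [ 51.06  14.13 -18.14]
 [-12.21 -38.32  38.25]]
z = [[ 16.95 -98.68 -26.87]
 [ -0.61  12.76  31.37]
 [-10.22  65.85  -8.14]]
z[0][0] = 16.95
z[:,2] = [-26.87, 31.37, -8.14]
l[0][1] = 53.9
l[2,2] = 38.25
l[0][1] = 53.9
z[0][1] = -98.68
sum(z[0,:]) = -108.60000000000001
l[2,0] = -12.21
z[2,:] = [-10.22, 65.85, -8.14]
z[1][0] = -0.61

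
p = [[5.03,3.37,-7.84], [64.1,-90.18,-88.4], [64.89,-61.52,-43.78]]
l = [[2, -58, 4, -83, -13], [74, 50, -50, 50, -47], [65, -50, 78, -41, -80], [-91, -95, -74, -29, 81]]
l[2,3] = -41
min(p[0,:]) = -7.84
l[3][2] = -74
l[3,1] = -95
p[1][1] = -90.18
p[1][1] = -90.18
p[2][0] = 64.89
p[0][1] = 3.37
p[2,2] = -43.78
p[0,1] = 3.37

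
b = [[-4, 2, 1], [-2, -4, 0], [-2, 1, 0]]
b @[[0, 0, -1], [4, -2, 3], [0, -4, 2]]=[[8, -8, 12], [-16, 8, -10], [4, -2, 5]]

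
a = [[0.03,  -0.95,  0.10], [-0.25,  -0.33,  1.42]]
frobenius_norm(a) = 1.76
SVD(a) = [[0.30, 0.95], [0.95, -0.3]] @ diag([1.5262789276651774, 0.8784489939462825]) @ [[-0.15, -0.39, 0.91], [0.12, -0.92, -0.38]]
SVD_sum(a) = [[-0.07, -0.18, 0.42], [-0.22, -0.57, 1.32]] + [[0.1,-0.77,-0.32],[-0.03,0.24,0.10]]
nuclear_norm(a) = 2.40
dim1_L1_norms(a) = [1.08, 2.0]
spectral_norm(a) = 1.53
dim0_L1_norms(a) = [0.28, 1.28, 1.52]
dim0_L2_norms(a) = [0.25, 1.01, 1.42]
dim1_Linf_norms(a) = [0.95, 1.42]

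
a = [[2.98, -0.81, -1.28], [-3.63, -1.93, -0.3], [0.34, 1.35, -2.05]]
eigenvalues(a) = [(3.63+0j), (-2.31+1.19j), (-2.31-1.19j)]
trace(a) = -1.00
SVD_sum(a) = [[2.67, 0.78, -0.54],[-3.67, -1.07, 0.75],[1.02, 0.3, -0.21]] + [[-0.07, 0.06, -0.26], [-0.20, 0.17, -0.75], [-0.54, 0.45, -2.01]] + [[0.38, -1.65, -0.47], [0.24, -1.03, -0.3], [-0.14, 0.6, 0.17]]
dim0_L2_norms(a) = [4.71, 2.49, 2.44]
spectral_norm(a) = 4.93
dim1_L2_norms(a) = [3.34, 4.12, 2.48]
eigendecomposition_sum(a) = [[(3.16+0j), -0.63+0.00j, -0.68+0.00j], [-2.05-0.00j, 0.41-0.00j, (0.44-0j)], [(-0.3-0j), (0.06-0j), (0.06-0j)]] + [[-0.09+0.20j, -0.09+0.31j, -0.30-0.05j], [(-0.79+0.07j), -1.17+0.26j, (-0.37-1.06j)], [0.32+0.85j, (0.65+1.21j), -1.06+0.74j]] + [[-0.09-0.20j, (-0.09-0.31j), (-0.3+0.05j)], [(-0.79-0.07j), -1.17-0.26j, (-0.37+1.06j)], [(0.32-0.85j), (0.65-1.21j), (-1.06-0.74j)]]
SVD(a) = [[-0.57, 0.12, 0.81], [0.79, 0.35, 0.51], [-0.22, 0.93, -0.29]] @ diag([4.933899712909418, 2.295035081813073, 2.1671980980518644]) @ [[-0.94, -0.27, 0.19], [-0.25, 0.21, -0.94], [0.22, -0.94, -0.27]]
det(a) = 24.54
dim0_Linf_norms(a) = [3.63, 1.93, 2.05]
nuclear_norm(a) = 9.40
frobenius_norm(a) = 5.86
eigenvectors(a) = [[0.84+0.00j, 0.12+0.12j, (0.12-0.12j)], [(-0.54+0j), -0.18+0.62j, -0.18-0.62j], [(-0.08+0j), (0.74+0j), 0.74-0.00j]]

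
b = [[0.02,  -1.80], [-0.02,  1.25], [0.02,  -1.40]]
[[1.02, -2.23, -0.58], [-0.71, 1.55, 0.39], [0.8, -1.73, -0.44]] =b@[[0.7, 0.22, 0.88], [-0.56, 1.24, 0.33]]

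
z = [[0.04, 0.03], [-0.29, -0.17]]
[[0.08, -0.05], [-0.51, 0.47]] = z @ [[1.30, -2.68],[0.79, 1.81]]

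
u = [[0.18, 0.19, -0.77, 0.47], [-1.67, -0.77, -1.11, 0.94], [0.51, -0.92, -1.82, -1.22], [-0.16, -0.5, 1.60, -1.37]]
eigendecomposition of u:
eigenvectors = [[-0.46+0.00j, (-0.08+0.23j), (-0.08-0.23j), -0.16+0.00j], [0.74+0.00j, (-0.66+0j), (-0.66-0j), (-0.79+0j)], [(-0.2+0j), (0.38+0.14j), (0.38-0.14j), -0.46+0.00j], [-0.45+0.00j, (0.31-0.5j), 0.31+0.50j, 0.38+0.00j]]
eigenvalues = [(-0+0j), (-0.78+1.53j), (-0.78-1.53j), (-2.21+0j)]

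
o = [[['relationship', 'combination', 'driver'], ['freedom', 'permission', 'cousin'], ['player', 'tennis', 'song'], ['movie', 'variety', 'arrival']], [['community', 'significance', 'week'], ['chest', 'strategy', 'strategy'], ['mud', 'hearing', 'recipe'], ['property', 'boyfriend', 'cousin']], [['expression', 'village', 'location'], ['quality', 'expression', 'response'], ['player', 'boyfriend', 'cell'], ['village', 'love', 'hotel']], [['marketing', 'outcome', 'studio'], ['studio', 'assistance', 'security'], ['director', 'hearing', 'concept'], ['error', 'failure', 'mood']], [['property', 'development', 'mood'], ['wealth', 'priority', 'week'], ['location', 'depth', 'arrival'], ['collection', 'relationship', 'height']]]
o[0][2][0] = 'player'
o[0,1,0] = 'freedom'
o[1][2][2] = 'recipe'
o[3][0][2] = 'studio'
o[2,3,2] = 'hotel'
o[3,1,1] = 'assistance'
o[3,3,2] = 'mood'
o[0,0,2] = 'driver'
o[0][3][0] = 'movie'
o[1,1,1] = 'strategy'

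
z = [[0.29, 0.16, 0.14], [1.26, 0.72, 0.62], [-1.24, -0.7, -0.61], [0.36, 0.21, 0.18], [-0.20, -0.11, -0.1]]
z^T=[[0.29, 1.26, -1.24, 0.36, -0.20],[0.16, 0.72, -0.70, 0.21, -0.11],[0.14, 0.62, -0.61, 0.18, -0.1]]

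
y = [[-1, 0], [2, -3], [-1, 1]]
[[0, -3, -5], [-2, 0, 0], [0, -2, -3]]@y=[[-1, 4], [2, 0], [-1, 3]]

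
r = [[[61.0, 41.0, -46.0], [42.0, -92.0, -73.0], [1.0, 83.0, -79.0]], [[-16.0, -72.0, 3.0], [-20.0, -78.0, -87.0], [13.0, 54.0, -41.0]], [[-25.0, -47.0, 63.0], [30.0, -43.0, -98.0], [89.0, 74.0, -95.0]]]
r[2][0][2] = 63.0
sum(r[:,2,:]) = 99.0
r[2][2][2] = -95.0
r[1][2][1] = 54.0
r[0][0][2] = -46.0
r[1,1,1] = -78.0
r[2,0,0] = -25.0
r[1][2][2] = -41.0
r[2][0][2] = 63.0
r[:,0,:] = [[61.0, 41.0, -46.0], [-16.0, -72.0, 3.0], [-25.0, -47.0, 63.0]]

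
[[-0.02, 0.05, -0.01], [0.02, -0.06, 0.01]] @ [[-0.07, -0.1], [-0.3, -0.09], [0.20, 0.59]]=[[-0.02, -0.01],  [0.02, 0.01]]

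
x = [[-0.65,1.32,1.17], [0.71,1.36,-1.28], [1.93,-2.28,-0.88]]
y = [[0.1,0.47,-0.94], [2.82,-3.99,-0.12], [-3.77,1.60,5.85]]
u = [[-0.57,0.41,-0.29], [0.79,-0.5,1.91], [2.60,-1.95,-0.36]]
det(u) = -0.00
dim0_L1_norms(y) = [6.69, 6.06, 6.91]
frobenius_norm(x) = 4.15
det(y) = 0.04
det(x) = -4.73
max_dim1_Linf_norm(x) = 2.28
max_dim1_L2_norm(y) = 7.14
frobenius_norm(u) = 3.97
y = u @ x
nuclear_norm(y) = 11.75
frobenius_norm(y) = 8.72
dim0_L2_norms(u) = [2.78, 2.05, 1.97]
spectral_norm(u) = 3.46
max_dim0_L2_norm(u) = 2.78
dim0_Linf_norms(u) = [2.6, 1.95, 1.91]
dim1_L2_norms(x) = [1.88, 2.0, 3.11]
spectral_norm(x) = 3.57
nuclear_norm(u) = 5.41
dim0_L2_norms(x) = [2.16, 2.96, 1.94]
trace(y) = 1.96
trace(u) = -1.43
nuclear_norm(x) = 6.24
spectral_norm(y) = 7.75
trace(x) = -0.17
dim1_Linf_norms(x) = [1.32, 1.36, 2.28]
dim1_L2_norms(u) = [0.76, 2.13, 3.27]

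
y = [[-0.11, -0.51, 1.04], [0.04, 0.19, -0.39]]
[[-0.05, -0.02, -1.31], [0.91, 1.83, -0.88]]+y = [[-0.16, -0.53, -0.27], [0.95, 2.02, -1.27]]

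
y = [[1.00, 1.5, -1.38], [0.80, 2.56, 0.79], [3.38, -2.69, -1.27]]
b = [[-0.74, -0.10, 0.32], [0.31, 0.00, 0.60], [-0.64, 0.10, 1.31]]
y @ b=[[0.61, -0.24, -0.59], [-0.30, -0.0, 2.83], [-2.52, -0.46, -2.20]]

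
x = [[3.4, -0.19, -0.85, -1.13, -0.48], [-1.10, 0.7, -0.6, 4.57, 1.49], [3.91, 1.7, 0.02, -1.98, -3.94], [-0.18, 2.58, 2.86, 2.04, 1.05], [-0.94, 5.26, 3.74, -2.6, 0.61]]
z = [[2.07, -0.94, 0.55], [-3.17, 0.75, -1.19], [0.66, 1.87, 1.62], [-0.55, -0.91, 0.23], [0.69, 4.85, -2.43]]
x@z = [[7.37, -6.23, 1.63],[-6.38, 3.5, -4.98],[1.09, -19.67, 9.28],[-7.06, 10.69, -0.62],[-14.30, 17.15, -2.8]]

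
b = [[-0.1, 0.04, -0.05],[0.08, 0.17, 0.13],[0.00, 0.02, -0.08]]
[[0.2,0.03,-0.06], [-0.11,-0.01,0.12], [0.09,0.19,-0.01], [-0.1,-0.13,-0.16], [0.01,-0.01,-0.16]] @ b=[[-0.02,0.01,-0.00], [0.01,-0.00,-0.01], [0.01,0.04,0.02], [-0.00,-0.03,0.0], [-0.00,-0.0,0.01]]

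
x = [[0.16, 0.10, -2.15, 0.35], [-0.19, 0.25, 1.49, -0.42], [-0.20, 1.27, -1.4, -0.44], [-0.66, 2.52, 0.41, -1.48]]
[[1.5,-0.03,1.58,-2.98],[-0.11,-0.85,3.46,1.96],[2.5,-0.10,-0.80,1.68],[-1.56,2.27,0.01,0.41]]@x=[[1.9, -5.36, -6.7, 4.25], [-1.84, 9.11, -5.07, -4.1], [-0.53, 3.44, -3.72, -1.22], [-0.95, 1.46, 6.89, -2.11]]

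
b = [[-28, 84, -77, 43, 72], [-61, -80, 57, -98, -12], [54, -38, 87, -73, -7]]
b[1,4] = -12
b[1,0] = -61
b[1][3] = -98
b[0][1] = 84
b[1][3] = -98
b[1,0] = -61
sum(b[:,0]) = -35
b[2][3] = -73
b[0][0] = -28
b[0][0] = -28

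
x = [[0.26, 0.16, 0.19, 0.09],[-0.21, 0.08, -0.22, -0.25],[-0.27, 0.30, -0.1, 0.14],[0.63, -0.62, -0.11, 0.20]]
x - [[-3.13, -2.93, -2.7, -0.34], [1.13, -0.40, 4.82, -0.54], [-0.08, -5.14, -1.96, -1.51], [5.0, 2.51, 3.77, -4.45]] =[[3.39, 3.09, 2.89, 0.43], [-1.34, 0.48, -5.04, 0.29], [-0.19, 5.44, 1.86, 1.65], [-4.37, -3.13, -3.88, 4.65]]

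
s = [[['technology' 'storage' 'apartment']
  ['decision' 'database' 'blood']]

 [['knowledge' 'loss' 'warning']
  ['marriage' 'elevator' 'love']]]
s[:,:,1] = [['storage', 'database'], ['loss', 'elevator']]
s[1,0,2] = 'warning'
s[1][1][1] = 'elevator'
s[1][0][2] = 'warning'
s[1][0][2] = 'warning'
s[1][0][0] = 'knowledge'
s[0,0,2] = 'apartment'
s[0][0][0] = 'technology'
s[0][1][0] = 'decision'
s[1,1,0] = 'marriage'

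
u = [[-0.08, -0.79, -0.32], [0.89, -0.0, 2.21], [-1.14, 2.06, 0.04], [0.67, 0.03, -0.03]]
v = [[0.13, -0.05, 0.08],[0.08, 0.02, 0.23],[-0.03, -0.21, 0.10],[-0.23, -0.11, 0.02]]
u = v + [[-0.21, -0.74, -0.4], [0.81, -0.02, 1.98], [-1.11, 2.27, -0.06], [0.9, 0.14, -0.05]]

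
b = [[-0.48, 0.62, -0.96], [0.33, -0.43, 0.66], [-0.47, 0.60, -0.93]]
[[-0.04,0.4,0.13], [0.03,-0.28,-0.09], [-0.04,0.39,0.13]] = b@ [[-0.25, -0.37, -0.01], [-0.52, 0.38, 0.05], [-0.17, 0.01, -0.1]]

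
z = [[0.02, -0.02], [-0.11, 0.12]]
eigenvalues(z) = [0.0, 0.14]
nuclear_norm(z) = 0.17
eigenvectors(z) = [[-0.73,0.17], [-0.68,-0.99]]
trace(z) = 0.14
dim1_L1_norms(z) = [0.04, 0.23]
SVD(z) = [[-0.17, 0.99], [0.99, 0.17]] @ diag([0.16522268221974978, 0.00121048755118258]) @ [[-0.68,0.74], [0.74,0.68]]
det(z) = 0.00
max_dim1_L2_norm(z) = 0.16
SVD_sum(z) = [[0.02, -0.02], [-0.11, 0.12]] + [[0.0, 0.00], [0.00, 0.0]]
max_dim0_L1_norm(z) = 0.14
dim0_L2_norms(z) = [0.11, 0.12]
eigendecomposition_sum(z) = [[0.0,0.00], [0.0,0.0]] + [[0.02, -0.02], [-0.11, 0.12]]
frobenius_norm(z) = 0.17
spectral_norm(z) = 0.17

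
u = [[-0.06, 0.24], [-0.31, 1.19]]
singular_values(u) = [1.25, 0.0]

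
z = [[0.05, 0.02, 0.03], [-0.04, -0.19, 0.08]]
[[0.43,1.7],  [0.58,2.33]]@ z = [[-0.05, -0.31, 0.15], [-0.06, -0.43, 0.2]]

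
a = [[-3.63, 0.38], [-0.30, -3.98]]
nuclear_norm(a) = 7.64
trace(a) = -7.61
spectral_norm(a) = 4.00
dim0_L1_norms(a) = [3.93, 4.36]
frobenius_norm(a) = 5.41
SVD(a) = [[-0.16, 0.99], [0.99, 0.16]] @ diag([3.999673567659385, 3.640647106239061]) @ [[0.07, -1.00], [-1.0, -0.07]]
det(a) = 14.56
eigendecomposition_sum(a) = [[(-1.82+1.3j), 0.19+2.50j], [(-0.15-1.98j), -1.99-1.01j]] + [[(-1.82-1.3j), (0.19-2.5j)], [-0.15+1.98j, (-1.99+1.01j)]]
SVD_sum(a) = [[-0.04, 0.62], [0.27, -3.94]] + [[-3.59, -0.24], [-0.57, -0.04]]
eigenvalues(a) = [(-3.8+0.29j), (-3.8-0.29j)]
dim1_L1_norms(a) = [4.01, 4.28]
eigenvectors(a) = [[0.75+0.00j,(0.75-0j)],[-0.34+0.57j,-0.34-0.57j]]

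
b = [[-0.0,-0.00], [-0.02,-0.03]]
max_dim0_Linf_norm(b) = 0.03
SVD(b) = [[0.00, -1.0], [-1.0, 0.00]] @ diag([0.03605551275463989, 0.0]) @ [[0.55, 0.83], [-0.83, 0.55]]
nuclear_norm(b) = 0.04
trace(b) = -0.03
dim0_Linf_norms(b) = [0.02, 0.03]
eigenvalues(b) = [-0.03, -0.0]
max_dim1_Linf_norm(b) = 0.03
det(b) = 0.00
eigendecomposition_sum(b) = [[-0.00, -0.00], [-0.02, -0.03]] + [[-0.0, -0.0], [0.00, -0.0]]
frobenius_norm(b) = 0.04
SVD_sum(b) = [[0.00, 0.0], [-0.02, -0.03]] + [[0.00, -0.0], [0.00, 0.00]]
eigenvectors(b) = [[0.0, 0.83], [1.00, -0.55]]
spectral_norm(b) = 0.04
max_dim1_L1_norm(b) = 0.05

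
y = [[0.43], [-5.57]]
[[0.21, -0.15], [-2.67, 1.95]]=y @ [[0.48, -0.35]]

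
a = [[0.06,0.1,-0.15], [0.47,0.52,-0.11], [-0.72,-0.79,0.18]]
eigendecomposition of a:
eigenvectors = [[-0.21, -0.70, -0.70], [-0.53, 0.41, 0.68], [0.82, -0.59, 0.2]]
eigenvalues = [0.88, -0.13, 0.01]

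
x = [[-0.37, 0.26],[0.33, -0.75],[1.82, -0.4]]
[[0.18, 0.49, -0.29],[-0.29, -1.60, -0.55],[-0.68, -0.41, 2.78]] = x @ [[-0.32, 0.27, 1.87],[0.24, 2.25, 1.56]]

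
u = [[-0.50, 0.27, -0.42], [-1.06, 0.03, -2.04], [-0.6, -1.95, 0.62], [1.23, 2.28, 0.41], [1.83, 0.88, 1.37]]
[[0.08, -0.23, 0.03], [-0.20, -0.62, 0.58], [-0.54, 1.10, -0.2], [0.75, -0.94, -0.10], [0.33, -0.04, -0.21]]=u @ [[-0.11, -0.06, 0.24], [0.36, -0.44, -0.10], [0.16, 0.33, -0.41]]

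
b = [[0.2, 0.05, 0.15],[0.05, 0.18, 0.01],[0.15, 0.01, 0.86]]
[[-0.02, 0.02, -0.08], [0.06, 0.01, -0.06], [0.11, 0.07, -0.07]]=b @[[-0.34,  0.05,  -0.32], [0.41,  0.04,  -0.24], [0.18,  0.07,  -0.02]]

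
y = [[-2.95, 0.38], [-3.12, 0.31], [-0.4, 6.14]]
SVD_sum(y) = [[-0.22, 0.99], [-0.21, 0.96], [-1.32, 5.93]] + [[-2.73, -0.61], [-2.91, -0.65], [0.92, 0.21]]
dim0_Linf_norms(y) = [3.12, 6.14]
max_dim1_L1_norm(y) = 6.54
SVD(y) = [[0.16, 0.67],[0.16, 0.71],[0.97, -0.23]] @ diag([6.24135028709529, 4.193154730483427]) @ [[-0.22, 0.98], [-0.98, -0.22]]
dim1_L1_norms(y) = [3.33, 3.43, 6.54]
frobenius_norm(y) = 7.52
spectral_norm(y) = 6.24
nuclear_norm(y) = 10.43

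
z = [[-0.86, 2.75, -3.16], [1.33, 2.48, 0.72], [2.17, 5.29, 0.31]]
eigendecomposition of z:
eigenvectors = [[0.31+0.00j, (-0.87+0j), -0.87-0.00j], [-0.51+0.00j, 0.30+0.00j, (0.3-0j)], [-0.80+0.00j, (0.38+0.03j), 0.38-0.03j]]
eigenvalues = [(2.8+0j), (-0.44+0.09j), (-0.44-0.09j)]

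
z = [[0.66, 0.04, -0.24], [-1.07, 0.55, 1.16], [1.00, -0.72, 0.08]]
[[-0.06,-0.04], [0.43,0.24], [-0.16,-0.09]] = z @ [[-0.01, -0.01], [0.23, 0.13], [0.25, 0.14]]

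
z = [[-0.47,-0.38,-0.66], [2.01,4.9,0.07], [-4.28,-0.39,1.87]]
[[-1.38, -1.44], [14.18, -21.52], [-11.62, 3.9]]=z@[[2.25, 1.34], [1.98, -5.0], [-0.65, 4.11]]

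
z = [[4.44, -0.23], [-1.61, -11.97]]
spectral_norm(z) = 12.08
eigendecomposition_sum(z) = [[4.46, -0.06], [-0.44, 0.01]] + [[-0.02,-0.17], [-1.17,-11.98]]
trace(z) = -7.53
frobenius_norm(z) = 12.87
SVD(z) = [[-0.03, 1.0], [1.00, 0.03]] @ diag([12.084122127115041, 4.428712275252109]) @ [[-0.15, -0.99], [0.99, -0.15]]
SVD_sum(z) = [[0.06, 0.42], [-1.76, -11.95]] + [[4.38, -0.65], [0.15, -0.02]]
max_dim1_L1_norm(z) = 13.58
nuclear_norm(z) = 16.51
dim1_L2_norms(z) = [4.45, 12.08]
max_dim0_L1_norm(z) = 12.2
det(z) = -53.52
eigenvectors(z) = [[1.0, 0.01], [-0.1, 1.0]]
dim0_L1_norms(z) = [6.05, 12.2]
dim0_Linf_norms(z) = [4.44, 11.97]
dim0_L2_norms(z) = [4.72, 11.97]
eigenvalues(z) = [4.46, -11.99]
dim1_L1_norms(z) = [4.67, 13.58]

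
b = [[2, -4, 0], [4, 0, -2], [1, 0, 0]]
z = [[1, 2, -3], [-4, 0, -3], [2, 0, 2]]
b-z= [[1, -6, 3], [8, 0, 1], [-1, 0, -2]]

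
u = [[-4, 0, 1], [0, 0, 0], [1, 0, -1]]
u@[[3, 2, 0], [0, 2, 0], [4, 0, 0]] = [[-8, -8, 0], [0, 0, 0], [-1, 2, 0]]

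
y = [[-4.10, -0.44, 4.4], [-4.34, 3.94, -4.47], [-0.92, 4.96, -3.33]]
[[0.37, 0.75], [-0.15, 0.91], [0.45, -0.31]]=y@[[0.06, -0.27],[0.21, -0.18],[0.16, -0.10]]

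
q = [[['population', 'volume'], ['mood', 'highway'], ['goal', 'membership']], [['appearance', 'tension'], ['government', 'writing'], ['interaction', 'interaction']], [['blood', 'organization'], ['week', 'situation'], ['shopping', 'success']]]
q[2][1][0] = 'week'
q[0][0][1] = 'volume'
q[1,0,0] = 'appearance'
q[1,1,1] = 'writing'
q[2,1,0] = 'week'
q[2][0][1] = 'organization'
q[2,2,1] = 'success'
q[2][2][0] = 'shopping'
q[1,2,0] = 'interaction'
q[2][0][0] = 'blood'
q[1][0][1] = 'tension'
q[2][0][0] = 'blood'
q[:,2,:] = [['goal', 'membership'], ['interaction', 'interaction'], ['shopping', 'success']]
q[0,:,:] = [['population', 'volume'], ['mood', 'highway'], ['goal', 'membership']]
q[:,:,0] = [['population', 'mood', 'goal'], ['appearance', 'government', 'interaction'], ['blood', 'week', 'shopping']]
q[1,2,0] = 'interaction'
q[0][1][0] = 'mood'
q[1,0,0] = 'appearance'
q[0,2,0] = 'goal'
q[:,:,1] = [['volume', 'highway', 'membership'], ['tension', 'writing', 'interaction'], ['organization', 'situation', 'success']]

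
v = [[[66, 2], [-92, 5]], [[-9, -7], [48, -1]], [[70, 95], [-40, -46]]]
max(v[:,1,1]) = 5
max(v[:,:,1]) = 95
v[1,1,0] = 48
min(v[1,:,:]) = -9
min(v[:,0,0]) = -9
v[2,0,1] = 95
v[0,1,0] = -92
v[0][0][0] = 66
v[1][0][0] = -9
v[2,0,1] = 95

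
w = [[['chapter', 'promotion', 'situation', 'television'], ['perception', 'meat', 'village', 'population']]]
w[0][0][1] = 'promotion'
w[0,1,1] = 'meat'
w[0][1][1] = 'meat'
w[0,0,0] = 'chapter'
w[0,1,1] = 'meat'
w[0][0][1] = 'promotion'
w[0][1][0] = 'perception'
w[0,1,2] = 'village'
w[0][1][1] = 'meat'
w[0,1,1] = 'meat'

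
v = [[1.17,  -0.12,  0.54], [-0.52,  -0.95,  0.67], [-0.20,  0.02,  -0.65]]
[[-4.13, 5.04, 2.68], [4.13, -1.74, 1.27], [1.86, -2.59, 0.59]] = v @ [[-3.00, 3.12, 2.73], [-4.17, 2.3, -4.15], [-2.07, 3.09, -1.87]]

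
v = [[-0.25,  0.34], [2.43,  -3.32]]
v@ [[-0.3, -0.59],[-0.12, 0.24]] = [[0.03,0.23], [-0.33,-2.23]]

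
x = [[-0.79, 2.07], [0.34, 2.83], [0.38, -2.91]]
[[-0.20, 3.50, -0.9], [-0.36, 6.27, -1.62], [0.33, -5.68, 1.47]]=x @ [[-0.06, 1.05, -0.27],[-0.12, 2.09, -0.54]]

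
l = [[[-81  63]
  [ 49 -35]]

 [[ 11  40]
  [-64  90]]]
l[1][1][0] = -64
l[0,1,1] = -35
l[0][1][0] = 49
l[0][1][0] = 49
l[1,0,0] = 11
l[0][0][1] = 63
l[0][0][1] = 63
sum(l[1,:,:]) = 77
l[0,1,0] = 49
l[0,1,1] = -35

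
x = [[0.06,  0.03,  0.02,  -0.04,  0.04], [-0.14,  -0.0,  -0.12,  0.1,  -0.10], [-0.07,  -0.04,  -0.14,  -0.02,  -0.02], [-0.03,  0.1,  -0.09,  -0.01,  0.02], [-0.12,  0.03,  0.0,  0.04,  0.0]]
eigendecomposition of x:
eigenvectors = [[(-0.03+0j),  (-0.25+0j),  (-0.18+0.08j),  -0.18-0.08j,  -0.01+0.00j], [0.32+0.00j,  0.35+0.00j,  0.21-0.10j,  0.21+0.10j,  (-0.5+0j)], [(0.87+0j),  0.24+0.00j,  (0.21-0.05j),  (0.21+0.05j),  (0.19+0j)], [(0.34+0j),  -0.68+0.00j,  -0.64+0.09j,  (-0.64-0.09j),  (-0.72+0j)], [(-0.17+0j),  -0.54+0.00j,  (-0.66+0j),  (-0.66-0j),  (-0.44+0j)]]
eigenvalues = [(-0.16+0j), (-0.02+0j), (-0+0.01j), (-0-0.01j), (0.1+0j)]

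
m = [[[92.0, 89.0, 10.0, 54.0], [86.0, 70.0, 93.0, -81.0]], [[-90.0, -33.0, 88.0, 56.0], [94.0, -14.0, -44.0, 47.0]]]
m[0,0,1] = 89.0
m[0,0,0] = 92.0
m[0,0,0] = 92.0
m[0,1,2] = 93.0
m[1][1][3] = 47.0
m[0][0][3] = 54.0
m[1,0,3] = 56.0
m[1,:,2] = [88.0, -44.0]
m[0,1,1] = 70.0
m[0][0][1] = 89.0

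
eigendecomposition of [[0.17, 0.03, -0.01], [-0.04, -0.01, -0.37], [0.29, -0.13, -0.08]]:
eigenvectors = [[0.04+0.00j,(0.05-0.3j),(0.05+0.3j)],  [-0.81+0.00j,(0.83+0j),0.83-0.00j],  [(-0.59+0j),(-0.43-0.18j),-0.43+0.18j]]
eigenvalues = [(-0.28+0j), (0.18+0.1j), (0.18-0.1j)]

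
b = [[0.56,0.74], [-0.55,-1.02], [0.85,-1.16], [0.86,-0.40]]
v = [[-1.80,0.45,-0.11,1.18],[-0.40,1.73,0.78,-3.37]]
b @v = [[-1.3, 1.53, 0.52, -1.83], [1.4, -2.01, -0.74, 2.79], [-1.07, -1.62, -1.0, 4.91], [-1.39, -0.30, -0.41, 2.36]]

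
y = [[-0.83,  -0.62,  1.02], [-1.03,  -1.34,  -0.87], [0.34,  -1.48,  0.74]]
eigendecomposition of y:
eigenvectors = [[0.04, 0.57, 0.43], [0.87, -0.6, -0.39], [0.49, -0.56, 0.81]]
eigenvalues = [-1.88, -1.18, 1.63]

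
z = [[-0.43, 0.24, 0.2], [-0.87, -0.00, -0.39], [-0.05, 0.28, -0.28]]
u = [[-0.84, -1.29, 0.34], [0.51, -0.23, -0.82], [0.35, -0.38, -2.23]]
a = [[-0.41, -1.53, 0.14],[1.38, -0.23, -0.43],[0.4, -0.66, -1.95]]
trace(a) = -2.59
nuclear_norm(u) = 4.37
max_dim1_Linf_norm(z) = 0.87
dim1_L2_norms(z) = [0.53, 0.95, 0.4]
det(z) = -0.15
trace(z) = -0.71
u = a + z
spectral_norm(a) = 2.29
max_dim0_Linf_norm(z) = 0.87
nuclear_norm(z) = 1.79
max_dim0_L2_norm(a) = 2.0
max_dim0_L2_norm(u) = 2.4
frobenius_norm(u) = 2.95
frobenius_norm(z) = 1.16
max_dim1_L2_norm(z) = 0.95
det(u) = -1.30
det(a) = -4.04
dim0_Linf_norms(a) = [1.38, 1.53, 1.95]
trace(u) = -3.30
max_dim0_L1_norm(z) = 1.35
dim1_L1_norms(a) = [2.08, 2.04, 3.01]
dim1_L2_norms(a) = [1.59, 1.46, 2.1]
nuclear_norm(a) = 5.00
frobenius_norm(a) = 3.01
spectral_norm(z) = 1.03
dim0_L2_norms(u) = [1.04, 1.36, 2.4]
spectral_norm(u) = 2.49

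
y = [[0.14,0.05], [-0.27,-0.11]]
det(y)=-0.002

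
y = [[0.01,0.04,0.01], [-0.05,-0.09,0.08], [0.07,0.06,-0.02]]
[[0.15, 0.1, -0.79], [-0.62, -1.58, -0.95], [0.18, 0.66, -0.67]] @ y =[[-0.06, -0.05, 0.03], [0.01, 0.06, -0.11], [-0.08, -0.09, 0.07]]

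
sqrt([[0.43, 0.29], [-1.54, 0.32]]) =[[0.79, 0.19], [-1.02, 0.72]]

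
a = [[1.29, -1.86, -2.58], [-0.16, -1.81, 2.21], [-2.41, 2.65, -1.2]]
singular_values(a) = [4.47, 3.61, 1.11]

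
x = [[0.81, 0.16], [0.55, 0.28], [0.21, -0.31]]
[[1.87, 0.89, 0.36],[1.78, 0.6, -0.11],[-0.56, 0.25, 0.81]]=x @ [[1.72, 1.11, 0.85], [2.98, -0.05, -2.05]]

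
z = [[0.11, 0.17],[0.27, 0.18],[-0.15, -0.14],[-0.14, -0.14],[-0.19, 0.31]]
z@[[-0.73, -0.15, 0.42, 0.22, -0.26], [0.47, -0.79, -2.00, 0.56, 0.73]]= [[-0.00,-0.15,-0.29,0.12,0.10], [-0.11,-0.18,-0.25,0.16,0.06], [0.04,0.13,0.22,-0.11,-0.06], [0.04,0.13,0.22,-0.11,-0.07], [0.28,-0.22,-0.7,0.13,0.28]]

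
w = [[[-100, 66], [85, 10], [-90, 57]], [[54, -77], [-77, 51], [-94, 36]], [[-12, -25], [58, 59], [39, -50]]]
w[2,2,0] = 39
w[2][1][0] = 58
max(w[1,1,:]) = 51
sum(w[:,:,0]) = -137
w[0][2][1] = 57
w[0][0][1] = 66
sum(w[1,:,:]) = -107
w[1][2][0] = -94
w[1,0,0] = 54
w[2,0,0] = -12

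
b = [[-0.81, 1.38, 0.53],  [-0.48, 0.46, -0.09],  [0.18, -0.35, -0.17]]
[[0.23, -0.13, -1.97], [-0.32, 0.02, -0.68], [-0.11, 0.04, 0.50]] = b @ [[0.88, 0.27, 0.8],[0.38, 0.23, -0.75],[0.79, -0.44, -0.55]]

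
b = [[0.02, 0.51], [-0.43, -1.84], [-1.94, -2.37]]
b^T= [[0.02, -0.43, -1.94], [0.51, -1.84, -2.37]]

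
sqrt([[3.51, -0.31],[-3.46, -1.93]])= [[1.86+0.05j, (-0.1+0.08j)],[-1.14+0.87j, (0.06+1.41j)]]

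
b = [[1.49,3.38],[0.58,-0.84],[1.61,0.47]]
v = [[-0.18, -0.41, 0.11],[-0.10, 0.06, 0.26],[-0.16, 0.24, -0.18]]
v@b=[[-0.33, -0.21], [0.3, -0.27], [-0.39, -0.83]]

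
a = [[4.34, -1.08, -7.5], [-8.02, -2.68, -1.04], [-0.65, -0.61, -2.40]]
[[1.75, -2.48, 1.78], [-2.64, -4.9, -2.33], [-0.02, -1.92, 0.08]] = a @ [[0.24,0.57,0.19], [0.32,-0.14,0.37], [-0.14,0.68,-0.18]]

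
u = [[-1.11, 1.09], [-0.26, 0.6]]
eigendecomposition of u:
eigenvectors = [[-0.99, -0.58],[-0.17, -0.81]]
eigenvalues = [-0.92, 0.41]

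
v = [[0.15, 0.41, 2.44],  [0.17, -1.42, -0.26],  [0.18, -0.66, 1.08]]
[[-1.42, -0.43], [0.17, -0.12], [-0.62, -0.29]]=v@[[0.71, -0.06], [0.08, 0.11], [-0.64, -0.19]]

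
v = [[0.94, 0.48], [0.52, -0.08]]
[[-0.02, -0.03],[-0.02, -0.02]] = v @ [[-0.03, -0.03], [0.01, -0.0]]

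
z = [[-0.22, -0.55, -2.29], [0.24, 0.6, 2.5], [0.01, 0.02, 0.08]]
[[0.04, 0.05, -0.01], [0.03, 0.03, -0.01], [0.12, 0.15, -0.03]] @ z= [[0.00, 0.01, 0.03], [0.00, 0.0, 0.01], [0.01, 0.02, 0.10]]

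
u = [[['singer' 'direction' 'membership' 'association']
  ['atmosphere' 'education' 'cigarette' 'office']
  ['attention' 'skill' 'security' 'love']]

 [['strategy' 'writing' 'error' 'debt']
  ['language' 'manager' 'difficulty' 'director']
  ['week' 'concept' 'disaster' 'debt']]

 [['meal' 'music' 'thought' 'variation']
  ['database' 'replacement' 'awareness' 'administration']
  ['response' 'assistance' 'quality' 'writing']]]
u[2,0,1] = 'music'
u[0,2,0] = 'attention'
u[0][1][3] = 'office'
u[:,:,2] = [['membership', 'cigarette', 'security'], ['error', 'difficulty', 'disaster'], ['thought', 'awareness', 'quality']]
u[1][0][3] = 'debt'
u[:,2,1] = ['skill', 'concept', 'assistance']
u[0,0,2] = 'membership'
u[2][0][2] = 'thought'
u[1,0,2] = 'error'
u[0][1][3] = 'office'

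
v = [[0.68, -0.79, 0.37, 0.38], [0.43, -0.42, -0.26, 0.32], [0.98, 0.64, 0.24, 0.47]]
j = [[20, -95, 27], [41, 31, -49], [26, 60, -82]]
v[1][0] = 0.427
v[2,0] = 0.976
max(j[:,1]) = 60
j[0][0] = 20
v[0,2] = 0.374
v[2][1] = 0.643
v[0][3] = 0.376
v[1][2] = -0.257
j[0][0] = 20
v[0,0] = 0.683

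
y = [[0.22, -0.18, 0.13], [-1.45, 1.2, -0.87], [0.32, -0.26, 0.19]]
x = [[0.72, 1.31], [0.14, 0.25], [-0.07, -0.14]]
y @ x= [[0.12, 0.23], [-0.82, -1.48], [0.18, 0.33]]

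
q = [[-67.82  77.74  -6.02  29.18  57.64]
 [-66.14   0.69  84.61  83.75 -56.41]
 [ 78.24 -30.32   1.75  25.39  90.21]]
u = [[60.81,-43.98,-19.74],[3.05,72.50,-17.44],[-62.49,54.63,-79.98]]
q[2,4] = 90.21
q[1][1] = 0.69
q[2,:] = [78.24, -30.32, 1.75, 25.39, 90.21]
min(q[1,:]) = -66.14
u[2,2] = -79.98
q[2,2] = 1.75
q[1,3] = 83.75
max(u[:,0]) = 60.81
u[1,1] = 72.5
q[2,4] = 90.21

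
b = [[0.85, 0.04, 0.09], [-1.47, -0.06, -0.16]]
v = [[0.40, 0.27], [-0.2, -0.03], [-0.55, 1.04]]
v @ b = [[-0.06, -0.00, -0.01], [-0.13, -0.01, -0.01], [-2.0, -0.08, -0.22]]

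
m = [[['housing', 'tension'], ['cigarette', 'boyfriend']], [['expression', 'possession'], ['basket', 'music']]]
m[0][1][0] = 'cigarette'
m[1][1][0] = 'basket'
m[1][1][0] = 'basket'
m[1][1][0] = 'basket'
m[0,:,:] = [['housing', 'tension'], ['cigarette', 'boyfriend']]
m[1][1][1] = 'music'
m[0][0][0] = 'housing'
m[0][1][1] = 'boyfriend'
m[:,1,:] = [['cigarette', 'boyfriend'], ['basket', 'music']]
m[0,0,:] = ['housing', 'tension']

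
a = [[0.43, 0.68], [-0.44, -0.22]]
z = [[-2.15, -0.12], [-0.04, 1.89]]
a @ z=[[-0.95, 1.23],  [0.95, -0.36]]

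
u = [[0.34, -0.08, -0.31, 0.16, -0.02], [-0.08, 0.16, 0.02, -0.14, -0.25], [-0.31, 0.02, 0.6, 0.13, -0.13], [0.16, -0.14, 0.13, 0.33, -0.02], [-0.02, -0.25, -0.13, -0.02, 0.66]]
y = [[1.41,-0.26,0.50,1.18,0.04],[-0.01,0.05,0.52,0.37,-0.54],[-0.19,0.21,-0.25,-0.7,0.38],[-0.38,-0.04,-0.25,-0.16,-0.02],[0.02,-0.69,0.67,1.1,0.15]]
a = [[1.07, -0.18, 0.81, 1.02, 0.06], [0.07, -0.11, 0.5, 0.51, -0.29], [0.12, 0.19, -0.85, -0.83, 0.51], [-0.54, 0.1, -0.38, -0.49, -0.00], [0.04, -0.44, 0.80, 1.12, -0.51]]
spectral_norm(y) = 2.42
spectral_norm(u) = 0.90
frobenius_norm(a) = 2.87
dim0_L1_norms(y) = [2.01, 1.25, 2.19, 3.51, 1.13]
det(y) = -0.00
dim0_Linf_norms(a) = [1.07, 0.44, 0.85, 1.12, 0.51]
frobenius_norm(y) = 2.75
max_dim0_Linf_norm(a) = 1.12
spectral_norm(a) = 2.64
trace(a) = -0.89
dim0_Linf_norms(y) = [1.41, 0.69, 0.67, 1.18, 0.54]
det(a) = 0.00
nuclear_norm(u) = 2.10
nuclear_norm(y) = 4.51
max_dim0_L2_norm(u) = 0.72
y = a + u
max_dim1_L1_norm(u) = 1.19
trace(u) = 2.09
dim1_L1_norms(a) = [3.14, 1.48, 2.5, 1.51, 2.91]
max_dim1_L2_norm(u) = 0.72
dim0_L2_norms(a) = [1.21, 0.53, 1.55, 1.87, 0.78]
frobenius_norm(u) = 1.24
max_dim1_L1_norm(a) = 3.14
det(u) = 0.00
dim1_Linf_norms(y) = [1.41, 0.54, 0.7, 0.38, 1.1]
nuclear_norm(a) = 4.03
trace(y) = 1.20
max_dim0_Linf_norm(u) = 0.66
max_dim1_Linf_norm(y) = 1.41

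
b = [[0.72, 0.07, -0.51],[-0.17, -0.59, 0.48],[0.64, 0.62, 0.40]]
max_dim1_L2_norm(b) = 0.98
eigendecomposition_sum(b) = [[0.34+0.25j, (-0.03+0.17j), (-0.23+0.28j)],  [-0.16j, 0.06-0.02j, 0.13+0.01j],  [(0.28-0.31j), 0.16+0.05j, (0.25+0.26j)]] + [[(0.34-0.25j),(-0.03-0.17j),(-0.23-0.28j)], [0.16j,0.06+0.02j,(0.13-0.01j)], [0.28+0.31j,(0.16-0.05j),0.25-0.26j]] + [[(0.03-0j), (0.14-0j), -0.04+0.00j], [-0.17+0.00j, -0.70+0.00j, (0.21-0j)], [0.07-0.00j, 0.30-0.00j, (-0.09+0j)]]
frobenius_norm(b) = 1.53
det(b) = -0.50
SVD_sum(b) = [[0.54, 0.43, -0.17], [-0.46, -0.36, 0.14], [0.58, 0.46, -0.18]] + [[-0.02, -0.13, -0.40], [0.02, 0.08, 0.26], [0.03, 0.18, 0.57]] + [[0.20, -0.23, 0.06], [0.27, -0.31, 0.08], [0.02, -0.03, 0.01]]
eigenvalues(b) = [(0.65+0.48j), (0.65-0.48j), (-0.76+0j)]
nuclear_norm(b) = 2.52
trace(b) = 0.53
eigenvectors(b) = [[(-0.68+0j), (-0.68-0j), (-0.18+0j)], [(0.14+0.21j), (0.14-0.21j), 0.91+0.00j], [(-0.08+0.68j), (-0.08-0.68j), -0.39+0.00j]]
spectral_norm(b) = 1.21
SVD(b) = [[-0.59, -0.54, 0.60],[0.5, 0.34, 0.80],[-0.64, 0.77, 0.07]] @ diag([1.2052872512855577, 0.7852411051652651, 0.5248609803055843]) @ [[-0.76, -0.61, 0.24], [0.06, 0.30, 0.95], [0.65, -0.74, 0.19]]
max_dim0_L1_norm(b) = 1.53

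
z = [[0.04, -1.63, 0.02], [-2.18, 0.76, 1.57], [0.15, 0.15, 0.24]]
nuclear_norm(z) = 4.67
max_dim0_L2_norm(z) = 2.19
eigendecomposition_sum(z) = [[0.90, -1.0, -0.74], [-1.27, 1.41, 1.05], [-0.03, 0.03, 0.02]] + [[-0.89, -0.64, 0.55], [-0.90, -0.65, 0.56], [0.14, 0.10, -0.09]] + [[0.02,0.01,0.21], [-0.00,-0.00,-0.03], [0.03,0.02,0.31]]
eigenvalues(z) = [2.34, -1.63, 0.33]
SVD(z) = [[-0.23, -0.97, 0.09], [0.97, -0.23, -0.01], [0.03, 0.08, 1.0]] @ diag([2.8475360170524002, 1.5384507991576397, 0.2847942593532592]) @ [[-0.75, 0.39, 0.54], [0.31, 0.92, -0.24], [0.59, 0.01, 0.81]]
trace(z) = 1.04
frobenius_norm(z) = 3.25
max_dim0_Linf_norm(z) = 2.18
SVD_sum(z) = [[0.49, -0.26, -0.35],[-2.07, 1.09, 1.49],[-0.06, 0.03, 0.04]] + [[-0.47, -1.37, 0.35], [-0.11, -0.33, 0.09], [0.04, 0.12, -0.03]] + [[0.01,0.00,0.02],  [-0.00,-0.00,-0.00],  [0.17,0.0,0.23]]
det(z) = -1.25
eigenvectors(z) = [[-0.58, 0.7, 0.57],[0.82, 0.71, -0.09],[0.02, -0.11, 0.82]]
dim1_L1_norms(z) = [1.69, 4.51, 0.54]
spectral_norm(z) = 2.85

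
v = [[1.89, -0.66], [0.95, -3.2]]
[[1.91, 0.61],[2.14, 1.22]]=v @[[0.87, 0.21],[-0.41, -0.32]]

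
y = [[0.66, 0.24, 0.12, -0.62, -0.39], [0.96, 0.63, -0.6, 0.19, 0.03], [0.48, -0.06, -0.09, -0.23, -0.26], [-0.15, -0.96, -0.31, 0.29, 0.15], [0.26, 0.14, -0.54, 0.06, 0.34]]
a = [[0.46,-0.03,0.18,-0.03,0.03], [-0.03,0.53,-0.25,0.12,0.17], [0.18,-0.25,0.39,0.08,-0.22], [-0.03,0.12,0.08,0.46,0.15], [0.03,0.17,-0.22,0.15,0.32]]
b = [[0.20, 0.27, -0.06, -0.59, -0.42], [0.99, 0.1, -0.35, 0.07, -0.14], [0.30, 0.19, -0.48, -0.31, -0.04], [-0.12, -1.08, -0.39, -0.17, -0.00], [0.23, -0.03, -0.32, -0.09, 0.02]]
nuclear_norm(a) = 2.16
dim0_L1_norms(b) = [1.84, 1.67, 1.6, 1.23, 0.62]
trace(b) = -0.33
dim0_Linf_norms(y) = [0.96, 0.96, 0.6, 0.62, 0.39]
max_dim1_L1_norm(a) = 1.12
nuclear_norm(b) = 3.59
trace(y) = 1.83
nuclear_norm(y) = 3.93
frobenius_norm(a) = 1.18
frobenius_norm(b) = 1.94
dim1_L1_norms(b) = [1.54, 1.65, 1.32, 1.76, 0.69]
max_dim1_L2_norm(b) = 1.17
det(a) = 0.00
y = a + b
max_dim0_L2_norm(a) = 0.62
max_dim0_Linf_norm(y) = 0.96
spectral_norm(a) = 0.91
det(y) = -0.02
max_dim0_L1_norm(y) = 2.51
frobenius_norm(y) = 2.18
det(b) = 0.00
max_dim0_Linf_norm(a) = 0.53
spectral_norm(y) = 1.65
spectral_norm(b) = 1.30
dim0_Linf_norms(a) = [0.46, 0.53, 0.39, 0.46, 0.32]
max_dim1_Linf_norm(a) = 0.53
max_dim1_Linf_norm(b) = 1.08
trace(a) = 2.16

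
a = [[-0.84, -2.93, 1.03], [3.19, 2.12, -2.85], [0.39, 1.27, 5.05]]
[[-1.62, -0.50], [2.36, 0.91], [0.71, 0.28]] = a @ [[0.46, 0.22], [0.42, 0.11], [0.00, 0.01]]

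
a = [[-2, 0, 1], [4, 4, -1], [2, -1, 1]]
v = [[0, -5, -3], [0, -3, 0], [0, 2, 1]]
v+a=[[-2, -5, -2], [4, 1, -1], [2, 1, 2]]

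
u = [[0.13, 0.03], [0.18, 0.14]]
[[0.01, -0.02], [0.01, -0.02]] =u @ [[0.09, -0.19], [-0.04, 0.08]]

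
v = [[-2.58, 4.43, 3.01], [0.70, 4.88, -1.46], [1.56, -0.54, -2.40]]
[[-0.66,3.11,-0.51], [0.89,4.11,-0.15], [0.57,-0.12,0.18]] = v @ [[0.74, 0.14, 0.21], [0.14, 0.81, -0.04], [0.21, -0.04, 0.07]]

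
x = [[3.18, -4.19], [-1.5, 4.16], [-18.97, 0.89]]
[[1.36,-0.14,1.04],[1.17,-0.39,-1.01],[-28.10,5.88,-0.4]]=x@[[1.52, -0.32, 0.01], [0.83, -0.21, -0.24]]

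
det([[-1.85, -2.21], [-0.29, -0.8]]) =0.839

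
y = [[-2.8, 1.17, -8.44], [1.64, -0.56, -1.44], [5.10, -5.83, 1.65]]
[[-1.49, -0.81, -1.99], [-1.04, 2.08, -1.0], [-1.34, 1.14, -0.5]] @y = [[-7.31, 10.31, 10.46], [1.22, 3.45, 4.13], [3.07, 0.71, 8.84]]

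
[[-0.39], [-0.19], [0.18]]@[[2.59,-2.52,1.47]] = [[-1.01, 0.98, -0.57], [-0.49, 0.48, -0.28], [0.47, -0.45, 0.26]]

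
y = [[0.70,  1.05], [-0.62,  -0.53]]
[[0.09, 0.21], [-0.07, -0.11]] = y@[[0.08, 0.03], [0.03, 0.18]]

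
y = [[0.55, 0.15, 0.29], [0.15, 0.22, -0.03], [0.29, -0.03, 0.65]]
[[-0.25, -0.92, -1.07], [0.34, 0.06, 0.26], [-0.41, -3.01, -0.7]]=y @ [[-1.03,1.63,-3.11], [2.26,-1.59,3.35], [-0.07,-5.43,0.47]]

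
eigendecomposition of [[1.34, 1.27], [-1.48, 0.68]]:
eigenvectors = [[(-0.16-0.66j), -0.16+0.66j], [0.73+0.00j, (0.73-0j)]]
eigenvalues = [(1.01+1.33j), (1.01-1.33j)]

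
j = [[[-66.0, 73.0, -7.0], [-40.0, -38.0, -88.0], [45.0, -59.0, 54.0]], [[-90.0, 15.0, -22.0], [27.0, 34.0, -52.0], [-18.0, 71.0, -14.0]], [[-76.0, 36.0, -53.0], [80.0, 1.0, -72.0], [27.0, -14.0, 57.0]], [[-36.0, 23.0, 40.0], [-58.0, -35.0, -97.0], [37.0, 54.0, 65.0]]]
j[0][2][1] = -59.0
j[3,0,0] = -36.0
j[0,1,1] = -38.0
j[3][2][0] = 37.0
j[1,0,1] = 15.0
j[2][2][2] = 57.0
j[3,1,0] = -58.0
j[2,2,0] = 27.0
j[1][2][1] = 71.0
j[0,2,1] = -59.0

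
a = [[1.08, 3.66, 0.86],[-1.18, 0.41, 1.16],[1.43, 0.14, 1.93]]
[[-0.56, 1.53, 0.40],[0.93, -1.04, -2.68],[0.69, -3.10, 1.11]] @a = [[-1.84, -1.37, 2.07], [-1.60, 2.60, -5.58], [5.99, 1.41, -0.86]]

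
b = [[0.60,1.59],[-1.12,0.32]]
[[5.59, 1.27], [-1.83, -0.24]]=b@[[2.38, 0.4], [2.62, 0.65]]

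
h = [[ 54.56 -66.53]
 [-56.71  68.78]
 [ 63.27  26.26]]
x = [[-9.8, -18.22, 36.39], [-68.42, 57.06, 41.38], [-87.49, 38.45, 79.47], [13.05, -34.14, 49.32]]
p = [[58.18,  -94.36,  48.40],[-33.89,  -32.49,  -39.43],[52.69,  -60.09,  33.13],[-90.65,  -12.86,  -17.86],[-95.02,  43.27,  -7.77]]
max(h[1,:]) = 68.78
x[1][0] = -68.42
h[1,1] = 68.78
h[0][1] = -66.53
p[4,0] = -95.02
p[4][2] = -7.77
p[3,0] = -90.65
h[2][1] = 26.26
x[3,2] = 49.32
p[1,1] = -32.49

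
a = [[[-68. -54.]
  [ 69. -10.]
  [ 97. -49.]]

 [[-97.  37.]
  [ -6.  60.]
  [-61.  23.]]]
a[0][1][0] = 69.0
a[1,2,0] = -61.0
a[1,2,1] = 23.0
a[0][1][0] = 69.0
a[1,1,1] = 60.0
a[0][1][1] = -10.0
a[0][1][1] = -10.0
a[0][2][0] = 97.0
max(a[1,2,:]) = 23.0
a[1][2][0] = -61.0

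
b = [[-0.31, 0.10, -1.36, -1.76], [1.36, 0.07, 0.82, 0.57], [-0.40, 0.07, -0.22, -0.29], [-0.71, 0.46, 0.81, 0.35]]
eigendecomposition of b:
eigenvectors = [[-0.63, 0.09, -0.65, 0.48],[0.68, 0.73, -0.66, 0.86],[-0.25, -0.52, 0.09, -0.11],[-0.27, 0.43, 0.36, -0.13]]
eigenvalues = [-1.72, -0.01, 0.97, 0.64]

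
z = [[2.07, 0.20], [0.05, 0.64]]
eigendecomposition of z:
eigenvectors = [[1.0, -0.14], [0.03, 0.99]]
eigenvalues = [2.08, 0.63]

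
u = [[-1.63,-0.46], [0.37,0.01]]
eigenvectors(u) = [[-0.97,0.29], [0.24,-0.96]]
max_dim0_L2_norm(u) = 1.67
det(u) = 0.15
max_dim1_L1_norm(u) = 2.09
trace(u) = -1.62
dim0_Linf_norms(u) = [1.63, 0.46]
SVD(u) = [[-0.98, 0.21], [0.21, 0.98]] @ diag([1.7313574458241063, 0.0888897901303941]) @ [[0.97, 0.26], [0.26, -0.97]]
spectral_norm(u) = 1.73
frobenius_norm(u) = 1.73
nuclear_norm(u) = 1.82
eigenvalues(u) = [-1.52, -0.1]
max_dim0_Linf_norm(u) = 1.63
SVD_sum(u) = [[-1.63, -0.44],[0.35, 0.09]] + [[0.0, -0.02], [0.02, -0.08]]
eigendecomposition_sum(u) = [[-1.64,-0.49], [0.40,0.12]] + [[0.01,0.03],[-0.03,-0.11]]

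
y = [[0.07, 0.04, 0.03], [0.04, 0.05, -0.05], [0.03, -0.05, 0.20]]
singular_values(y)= [0.22, 0.1, 0.0]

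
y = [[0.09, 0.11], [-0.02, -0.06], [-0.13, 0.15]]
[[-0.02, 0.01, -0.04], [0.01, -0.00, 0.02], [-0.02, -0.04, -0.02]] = y @ [[-0.04,0.20,-0.12], [-0.17,-0.06,-0.27]]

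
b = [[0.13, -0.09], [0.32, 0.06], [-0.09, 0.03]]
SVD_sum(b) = [[0.13, 0.01], [0.32, 0.01], [-0.09, -0.00]] + [[0.0, -0.1], [-0.00, 0.05], [-0.0, 0.03]]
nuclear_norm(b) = 0.47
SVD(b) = [[-0.35, 0.86],[-0.9, -0.42],[0.25, -0.3]] @ diag([0.3572119080058442, 0.11135372817658296]) @ [[-1.00, -0.04],[0.04, -1.00]]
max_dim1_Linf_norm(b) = 0.32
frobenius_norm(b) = 0.37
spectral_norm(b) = 0.36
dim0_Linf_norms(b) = [0.32, 0.09]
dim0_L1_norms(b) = [0.54, 0.18]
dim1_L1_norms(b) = [0.22, 0.38, 0.12]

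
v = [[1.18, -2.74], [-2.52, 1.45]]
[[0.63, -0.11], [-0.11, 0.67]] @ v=[[1.02, -1.89], [-1.82, 1.27]]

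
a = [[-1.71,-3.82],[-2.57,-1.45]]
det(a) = -7.338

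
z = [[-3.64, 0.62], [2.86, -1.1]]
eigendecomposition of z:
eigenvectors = [[-0.74,-0.20], [0.68,-0.98]]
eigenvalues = [-4.21, -0.53]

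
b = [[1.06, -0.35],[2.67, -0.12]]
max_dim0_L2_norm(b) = 2.87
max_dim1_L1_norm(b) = 2.79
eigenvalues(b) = [(0.47+0.77j), (0.47-0.77j)]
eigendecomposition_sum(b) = [[0.53+0.20j, -0.18+0.11j], [1.34-0.82j, -0.06+0.56j]] + [[(0.53-0.2j), -0.18-0.11j], [1.34+0.82j, -0.06-0.56j]]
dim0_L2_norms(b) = [2.87, 0.37]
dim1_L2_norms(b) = [1.12, 2.67]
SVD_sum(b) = [[1.08,-0.09], [2.66,-0.23]] + [[-0.02, -0.26], [0.01, 0.11]]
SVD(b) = [[-0.38, -0.93], [-0.93, 0.38]] @ diag([2.8828773251052606, 0.28003272736224516]) @ [[-1.00,0.08], [0.08,1.00]]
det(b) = 0.81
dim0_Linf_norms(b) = [2.67, 0.35]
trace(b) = 0.94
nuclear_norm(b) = 3.16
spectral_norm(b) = 2.88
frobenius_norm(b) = 2.90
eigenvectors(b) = [[(0.21+0.27j), (0.21-0.27j)],  [(0.94+0j), (0.94-0j)]]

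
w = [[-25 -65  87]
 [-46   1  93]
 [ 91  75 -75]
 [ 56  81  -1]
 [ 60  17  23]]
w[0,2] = 87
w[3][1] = 81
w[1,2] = 93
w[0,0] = -25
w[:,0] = [-25, -46, 91, 56, 60]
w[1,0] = -46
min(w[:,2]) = -75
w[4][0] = 60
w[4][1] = 17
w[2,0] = 91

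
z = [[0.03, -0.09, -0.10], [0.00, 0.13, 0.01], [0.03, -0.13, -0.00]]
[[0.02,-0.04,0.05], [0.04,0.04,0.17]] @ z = [[0.0, -0.01, -0.0], [0.01, -0.02, -0.00]]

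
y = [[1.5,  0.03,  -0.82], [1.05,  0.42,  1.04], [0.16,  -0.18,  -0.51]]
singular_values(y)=[1.86, 1.46, 0.07]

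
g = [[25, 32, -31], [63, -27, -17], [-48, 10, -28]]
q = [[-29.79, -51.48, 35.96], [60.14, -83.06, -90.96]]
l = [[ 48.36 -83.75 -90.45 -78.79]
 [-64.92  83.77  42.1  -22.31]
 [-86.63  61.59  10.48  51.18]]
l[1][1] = 83.77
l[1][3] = -22.31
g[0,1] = 32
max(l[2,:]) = 61.59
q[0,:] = [-29.79, -51.48, 35.96]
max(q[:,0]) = 60.14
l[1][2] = 42.1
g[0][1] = 32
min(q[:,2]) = -90.96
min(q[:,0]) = -29.79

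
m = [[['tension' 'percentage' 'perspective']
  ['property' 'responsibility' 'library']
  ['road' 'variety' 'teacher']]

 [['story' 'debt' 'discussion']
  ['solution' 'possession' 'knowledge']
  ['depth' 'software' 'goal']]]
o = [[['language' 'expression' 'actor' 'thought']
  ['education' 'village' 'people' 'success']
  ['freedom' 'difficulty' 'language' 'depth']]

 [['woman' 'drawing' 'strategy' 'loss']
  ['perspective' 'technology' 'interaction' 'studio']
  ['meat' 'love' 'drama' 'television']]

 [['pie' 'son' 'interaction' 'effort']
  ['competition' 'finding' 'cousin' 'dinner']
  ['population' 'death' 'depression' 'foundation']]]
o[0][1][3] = 'success'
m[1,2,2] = 'goal'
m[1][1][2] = 'knowledge'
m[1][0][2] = 'discussion'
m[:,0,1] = ['percentage', 'debt']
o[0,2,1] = 'difficulty'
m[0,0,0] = 'tension'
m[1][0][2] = 'discussion'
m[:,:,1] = [['percentage', 'responsibility', 'variety'], ['debt', 'possession', 'software']]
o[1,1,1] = 'technology'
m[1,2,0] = 'depth'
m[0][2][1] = 'variety'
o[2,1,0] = 'competition'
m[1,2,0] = 'depth'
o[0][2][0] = 'freedom'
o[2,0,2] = 'interaction'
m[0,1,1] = 'responsibility'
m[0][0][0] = 'tension'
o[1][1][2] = 'interaction'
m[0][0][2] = 'perspective'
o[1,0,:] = ['woman', 'drawing', 'strategy', 'loss']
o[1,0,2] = 'strategy'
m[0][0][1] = 'percentage'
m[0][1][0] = 'property'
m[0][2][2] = 'teacher'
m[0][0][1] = 'percentage'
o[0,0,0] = 'language'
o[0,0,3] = 'thought'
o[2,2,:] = ['population', 'death', 'depression', 'foundation']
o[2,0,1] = 'son'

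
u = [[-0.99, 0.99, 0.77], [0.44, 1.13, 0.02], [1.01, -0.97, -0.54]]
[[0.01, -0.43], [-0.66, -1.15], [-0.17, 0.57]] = u @[[-0.75, -0.05], [-0.28, -1.01], [-0.59, 0.67]]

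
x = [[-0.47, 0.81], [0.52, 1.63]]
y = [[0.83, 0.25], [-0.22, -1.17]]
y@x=[[-0.26, 1.08],[-0.50, -2.09]]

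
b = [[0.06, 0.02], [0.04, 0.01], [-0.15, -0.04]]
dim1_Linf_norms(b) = [0.06, 0.04, 0.15]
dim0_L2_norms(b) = [0.17, 0.05]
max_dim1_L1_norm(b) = 0.19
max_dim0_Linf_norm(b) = 0.15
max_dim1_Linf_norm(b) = 0.15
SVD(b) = [[-0.37, 0.92], [-0.24, -0.25], [0.9, 0.31]] @ diag([0.17258689189142587, 0.003710087230414386]) @ [[-0.96, -0.26], [-0.26, 0.96]]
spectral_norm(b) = 0.17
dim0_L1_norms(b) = [0.25, 0.07]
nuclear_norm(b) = 0.18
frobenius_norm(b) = 0.17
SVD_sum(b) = [[0.06, 0.02], [0.04, 0.01], [-0.15, -0.04]] + [[-0.0, 0.00], [0.0, -0.0], [-0.00, 0.00]]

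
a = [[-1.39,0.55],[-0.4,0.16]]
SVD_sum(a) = [[-1.39, 0.55], [-0.40, 0.16]] + [[-0.00, -0.0], [0.0, 0.0]]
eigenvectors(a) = [[-0.96, -0.37],  [-0.28, -0.93]]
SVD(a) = [[-0.96, -0.28], [-0.28, 0.96]] @ diag([1.5556984347967513, 0.0015427154429923295]) @ [[0.93, -0.37], [0.37, 0.93]]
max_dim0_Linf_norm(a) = 1.39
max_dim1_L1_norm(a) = 1.94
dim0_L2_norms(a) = [1.45, 0.57]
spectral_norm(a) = 1.56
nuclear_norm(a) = 1.56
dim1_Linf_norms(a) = [1.39, 0.4]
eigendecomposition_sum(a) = [[-1.39, 0.55], [-0.4, 0.16]] + [[-0.00, 0.00],[-0.0, 0.00]]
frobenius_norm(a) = 1.56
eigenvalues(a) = [-1.23, 0.0]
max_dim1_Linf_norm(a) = 1.39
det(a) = -0.00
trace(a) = -1.23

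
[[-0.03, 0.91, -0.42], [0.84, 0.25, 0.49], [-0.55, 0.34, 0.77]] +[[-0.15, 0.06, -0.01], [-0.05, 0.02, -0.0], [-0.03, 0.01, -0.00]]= [[-0.18, 0.97, -0.43], [0.79, 0.27, 0.49], [-0.58, 0.35, 0.77]]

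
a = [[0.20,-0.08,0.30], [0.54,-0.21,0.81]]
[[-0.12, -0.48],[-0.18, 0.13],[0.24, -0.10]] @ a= [[-0.28, 0.11, -0.42], [0.03, -0.01, 0.05], [-0.01, 0.0, -0.01]]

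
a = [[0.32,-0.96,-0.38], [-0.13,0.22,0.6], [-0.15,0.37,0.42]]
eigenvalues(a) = [1.06, 0.01, -0.11]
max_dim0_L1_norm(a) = 1.55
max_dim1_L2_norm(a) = 1.08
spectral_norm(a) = 1.31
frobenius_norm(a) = 1.39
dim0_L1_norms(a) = [0.6, 1.55, 1.4]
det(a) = -0.00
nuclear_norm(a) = 1.77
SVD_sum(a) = [[0.30,  -0.82,  -0.59], [-0.16,  0.42,  0.30], [-0.16,  0.44,  0.32]] + [[0.02, -0.14, 0.21], [0.03, -0.2, 0.30], [0.01, -0.07, 0.10]] + [[0.00, 0.0, 0.00], [-0.00, -0.00, -0.0], [0.0, 0.00, 0.00]]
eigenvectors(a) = [[-0.79, 0.96, -0.90], [0.43, 0.26, -0.42], [0.44, 0.12, 0.04]]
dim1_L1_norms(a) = [1.66, 0.95, 0.94]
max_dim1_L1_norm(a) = 1.66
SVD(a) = [[-0.80,-0.55,0.23], [0.41,-0.79,-0.46], [0.43,-0.27,0.86]] @ diag([1.3116662565352657, 0.4571904586469717, 0.0029182167386867302]) @ [[-0.29, 0.78, 0.56], [-0.07, 0.56, -0.82], [0.96, 0.28, 0.1]]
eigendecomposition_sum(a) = [[0.27, -0.65, -0.77], [-0.15, 0.36, 0.43], [-0.15, 0.36, 0.43]] + [[0.02, -0.03, 0.05],  [0.00, -0.01, 0.01],  [0.00, -0.00, 0.01]] + [[0.03, -0.28, 0.34], [0.02, -0.13, 0.16], [-0.00, 0.01, -0.02]]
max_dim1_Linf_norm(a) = 0.96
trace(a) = 0.96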